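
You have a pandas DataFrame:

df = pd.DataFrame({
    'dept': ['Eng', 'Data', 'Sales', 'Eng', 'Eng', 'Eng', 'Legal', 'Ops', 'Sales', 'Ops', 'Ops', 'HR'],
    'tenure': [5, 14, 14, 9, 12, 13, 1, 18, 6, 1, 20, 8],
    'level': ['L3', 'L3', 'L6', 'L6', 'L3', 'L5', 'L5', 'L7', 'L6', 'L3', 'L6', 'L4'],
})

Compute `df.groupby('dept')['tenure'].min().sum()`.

35

group by dept, min of tenure:
dept
Data     14
Eng       5
HR        8
Legal     1
Ops       1
Sales     6
Name: tenure, dtype: int64
So sum() = 35.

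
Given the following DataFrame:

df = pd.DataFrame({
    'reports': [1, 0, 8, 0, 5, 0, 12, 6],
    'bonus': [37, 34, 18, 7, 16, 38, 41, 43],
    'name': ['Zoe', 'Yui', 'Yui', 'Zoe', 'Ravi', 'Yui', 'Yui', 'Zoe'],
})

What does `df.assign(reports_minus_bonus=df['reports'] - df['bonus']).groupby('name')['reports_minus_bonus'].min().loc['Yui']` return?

-38

add column reports_minus_bonus = df['reports'] - df['bonus']:
   reports  bonus  name  reports_minus_bonus
0        1     37   Zoe                  -36
1        0     34   Yui                  -34
2        8     18   Yui                  -10
3        0      7   Zoe                   -7
4        5     16  Ravi                  -11
5        0     38   Yui                  -38
6       12     41   Yui                  -29
7        6     43   Zoe                  -37
group by name, min of reports_minus_bonus:
name
Ravi   -11
Yui    -38
Zoe    -37
Name: reports_minus_bonus, dtype: int64
Then the value at index 'Yui': -38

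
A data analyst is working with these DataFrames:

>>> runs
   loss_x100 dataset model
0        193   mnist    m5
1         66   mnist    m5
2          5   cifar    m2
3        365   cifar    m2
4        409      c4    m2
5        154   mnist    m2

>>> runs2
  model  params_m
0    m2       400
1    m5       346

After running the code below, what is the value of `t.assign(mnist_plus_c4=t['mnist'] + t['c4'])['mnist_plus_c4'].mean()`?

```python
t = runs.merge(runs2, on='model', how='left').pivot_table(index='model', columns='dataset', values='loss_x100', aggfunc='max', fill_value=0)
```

merge on 'model' (how='left') → 6 rows:
   loss_x100 dataset model  params_m
0        193   mnist    m5       346
1         66   mnist    m5       346
2          5   cifar    m2       400
3        365   cifar    m2       400
4        409      c4    m2       400
5        154   mnist    m2       400
pivot: rows=model, cols=dataset, max(loss_x100):
dataset   c4  cifar  mnist
model                     
m2       409    365    154
m5         0      0    193
add column mnist_plus_c4 = t['mnist'] + t['c4']:
dataset   c4  cifar  mnist  mnist_plus_c4
model                                    
m2       409    365    154            563
m5         0      0    193            193
Then the mean of column 'mnist_plus_c4': 378.0

378.0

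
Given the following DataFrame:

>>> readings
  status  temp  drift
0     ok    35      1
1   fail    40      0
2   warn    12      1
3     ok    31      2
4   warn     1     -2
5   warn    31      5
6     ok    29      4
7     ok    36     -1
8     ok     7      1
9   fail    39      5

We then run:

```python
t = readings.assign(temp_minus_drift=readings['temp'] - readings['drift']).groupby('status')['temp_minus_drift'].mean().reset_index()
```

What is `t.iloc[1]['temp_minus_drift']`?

add column temp_minus_drift = readings['temp'] - readings['drift']:
  status  temp  drift  temp_minus_drift
0     ok    35      1                34
1   fail    40      0                40
2   warn    12      1                11
3     ok    31      2                29
4   warn     1     -2                 3
5   warn    31      5                26
6     ok    29      4                25
7     ok    36     -1                37
8     ok     7      1                 6
9   fail    39      5                34
group by status, mean of temp_minus_drift:
status
fail    37.000000
ok      26.200000
warn    13.333333
Name: temp_minus_drift, dtype: float64
reset_index():
  status  temp_minus_drift
0   fail         37.000000
1     ok         26.200000
2   warn         13.333333
Hence 26.2.

26.2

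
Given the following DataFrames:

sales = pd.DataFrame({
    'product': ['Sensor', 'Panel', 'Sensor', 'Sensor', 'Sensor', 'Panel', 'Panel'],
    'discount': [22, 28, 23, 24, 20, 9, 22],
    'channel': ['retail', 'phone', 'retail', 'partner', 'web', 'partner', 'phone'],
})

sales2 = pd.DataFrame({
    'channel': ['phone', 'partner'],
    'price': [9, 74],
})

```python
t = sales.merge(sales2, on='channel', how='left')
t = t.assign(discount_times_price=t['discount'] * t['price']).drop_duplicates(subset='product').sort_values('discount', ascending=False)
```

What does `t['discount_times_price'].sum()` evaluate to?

252.0

merge on 'channel' (how='left') → 7 rows:
  product  discount  channel  price
0  Sensor        22   retail    NaN
1   Panel        28    phone    9.0
2  Sensor        23   retail    NaN
3  Sensor        24  partner   74.0
4  Sensor        20      web    NaN
5   Panel         9  partner   74.0
6   Panel        22    phone    9.0
add column discount_times_price = t['discount'] * t['price']:
  product  discount  channel  price  discount_times_price
0  Sensor        22   retail    NaN                   NaN
1   Panel        28    phone    9.0                 252.0
2  Sensor        23   retail    NaN                   NaN
3  Sensor        24  partner   74.0                1776.0
4  Sensor        20      web    NaN                   NaN
5   Panel         9  partner   74.0                 666.0
6   Panel        22    phone    9.0                 198.0
drop duplicate product (keep=first):
  product  discount channel  price  discount_times_price
0  Sensor        22  retail    NaN                   NaN
1   Panel        28   phone    9.0                 252.0
sort by discount descending:
  product  discount channel  price  discount_times_price
1   Panel        28   phone    9.0                 252.0
0  Sensor        22  retail    NaN                   NaN
sum of column 'discount_times_price' → 252.0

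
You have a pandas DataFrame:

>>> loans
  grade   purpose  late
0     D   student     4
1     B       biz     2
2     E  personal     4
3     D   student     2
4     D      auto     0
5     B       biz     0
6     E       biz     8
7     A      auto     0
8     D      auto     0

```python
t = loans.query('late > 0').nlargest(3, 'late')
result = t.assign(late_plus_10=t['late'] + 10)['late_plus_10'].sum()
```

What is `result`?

filter rows where late > 0:
  grade   purpose  late
0     D   student     4
1     B       biz     2
2     E  personal     4
3     D   student     2
6     E       biz     8
take 3 rows with largest late:
  grade   purpose  late
6     E       biz     8
0     D   student     4
2     E  personal     4
add column late_plus_10 = t['late'] + 10:
  grade   purpose  late  late_plus_10
6     E       biz     8            18
0     D   student     4            14
2     E  personal     4            14

46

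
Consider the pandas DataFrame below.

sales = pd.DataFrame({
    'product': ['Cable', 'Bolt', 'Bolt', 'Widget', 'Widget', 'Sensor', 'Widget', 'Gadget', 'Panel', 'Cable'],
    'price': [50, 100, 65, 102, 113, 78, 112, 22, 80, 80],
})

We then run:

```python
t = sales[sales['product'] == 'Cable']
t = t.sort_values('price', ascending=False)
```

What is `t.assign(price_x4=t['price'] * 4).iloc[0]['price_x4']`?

320

filter rows where product == 'Cable':
  product  price
0   Cable     50
9   Cable     80
sort by price descending:
  product  price
9   Cable     80
0   Cable     50
add column price_x4 = t['price'] * 4:
  product  price  price_x4
9   Cable     80       320
0   Cable     50       200
Finally, value at position 0, column 'price_x4' = 320.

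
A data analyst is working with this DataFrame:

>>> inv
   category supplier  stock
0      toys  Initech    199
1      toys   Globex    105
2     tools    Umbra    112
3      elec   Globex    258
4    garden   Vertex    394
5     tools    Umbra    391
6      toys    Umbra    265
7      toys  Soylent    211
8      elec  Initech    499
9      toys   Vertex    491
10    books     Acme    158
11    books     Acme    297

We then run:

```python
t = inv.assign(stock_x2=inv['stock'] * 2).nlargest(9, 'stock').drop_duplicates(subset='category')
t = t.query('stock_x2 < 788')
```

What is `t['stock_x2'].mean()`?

add column stock_x2 = inv['stock'] * 2:
   category supplier  stock  stock_x2
0      toys  Initech    199       398
1      toys   Globex    105       210
2     tools    Umbra    112       224
3      elec   Globex    258       516
4    garden   Vertex    394       788
5     tools    Umbra    391       782
6      toys    Umbra    265       530
7      toys  Soylent    211       422
8      elec  Initech    499       998
9      toys   Vertex    491       982
10    books     Acme    158       316
11    books     Acme    297       594
take 9 rows with largest stock:
   category supplier  stock  stock_x2
8      elec  Initech    499       998
9      toys   Vertex    491       982
4    garden   Vertex    394       788
5     tools    Umbra    391       782
11    books     Acme    297       594
6      toys    Umbra    265       530
3      elec   Globex    258       516
7      toys  Soylent    211       422
0      toys  Initech    199       398
drop duplicate category (keep=first):
   category supplier  stock  stock_x2
8      elec  Initech    499       998
9      toys   Vertex    491       982
4    garden   Vertex    394       788
5     tools    Umbra    391       782
11    books     Acme    297       594
filter rows where stock_x2 < 788:
   category supplier  stock  stock_x2
5     tools    Umbra    391       782
11    books     Acme    297       594
Taking the mean of column 'stock_x2' gives 688.0.

688.0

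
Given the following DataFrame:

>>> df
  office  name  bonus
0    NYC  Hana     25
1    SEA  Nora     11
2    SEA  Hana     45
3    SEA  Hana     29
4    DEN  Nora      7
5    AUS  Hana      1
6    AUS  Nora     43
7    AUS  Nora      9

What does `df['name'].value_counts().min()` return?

4

value_counts of name:
name
Hana    4
Nora    4
Name: count, dtype: int64
So min() = 4.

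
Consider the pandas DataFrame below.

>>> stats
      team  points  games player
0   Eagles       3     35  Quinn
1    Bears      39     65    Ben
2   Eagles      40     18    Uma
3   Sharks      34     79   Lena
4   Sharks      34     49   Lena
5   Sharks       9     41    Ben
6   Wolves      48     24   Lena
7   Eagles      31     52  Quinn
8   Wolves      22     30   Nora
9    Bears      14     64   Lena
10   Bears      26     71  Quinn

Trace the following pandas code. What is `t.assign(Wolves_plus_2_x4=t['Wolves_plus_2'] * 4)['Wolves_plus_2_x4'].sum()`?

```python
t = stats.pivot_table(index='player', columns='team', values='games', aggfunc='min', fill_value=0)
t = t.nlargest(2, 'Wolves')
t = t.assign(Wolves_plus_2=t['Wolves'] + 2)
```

232

pivot: rows=player, cols=team, min(games):
team    Bears  Eagles  Sharks  Wolves
player                               
Ben        65       0      41       0
Lena       64       0      49      24
Nora        0       0       0      30
Quinn      71      35       0       0
Uma         0      18       0       0
take 2 rows with largest Wolves:
team    Bears  Eagles  Sharks  Wolves
player                               
Nora        0       0       0      30
Lena       64       0      49      24
add column Wolves_plus_2 = t['Wolves'] + 2:
team    Bears  Eagles  Sharks  Wolves  Wolves_plus_2
player                                              
Nora        0       0       0      30             32
Lena       64       0      49      24             26
add column Wolves_plus_2_x4 = t['Wolves_plus_2'] * 4:
team    Bears  Eagles  Sharks  Wolves  Wolves_plus_2  Wolves_plus_2_x4
player                                                                
Nora        0       0       0      30             32               128
Lena       64       0      49      24             26               104
So sum() = 232.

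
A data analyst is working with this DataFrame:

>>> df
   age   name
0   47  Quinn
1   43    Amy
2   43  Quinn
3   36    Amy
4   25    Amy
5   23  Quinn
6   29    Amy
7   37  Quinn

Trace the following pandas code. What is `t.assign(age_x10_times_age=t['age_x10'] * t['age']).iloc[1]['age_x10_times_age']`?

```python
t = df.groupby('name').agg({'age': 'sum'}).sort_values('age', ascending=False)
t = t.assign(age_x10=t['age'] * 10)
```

176890

group by name, sum of age:
       age
name      
Amy    133
Quinn  150
sort by age descending:
       age
name      
Quinn  150
Amy    133
add column age_x10 = t['age'] * 10:
       age  age_x10
name               
Quinn  150     1500
Amy    133     1330
add column age_x10_times_age = t['age_x10'] * t['age']:
       age  age_x10  age_x10_times_age
name                                  
Quinn  150     1500             225000
Amy    133     1330             176890
The value at position 1, column 'age_x10_times_age' is 176890.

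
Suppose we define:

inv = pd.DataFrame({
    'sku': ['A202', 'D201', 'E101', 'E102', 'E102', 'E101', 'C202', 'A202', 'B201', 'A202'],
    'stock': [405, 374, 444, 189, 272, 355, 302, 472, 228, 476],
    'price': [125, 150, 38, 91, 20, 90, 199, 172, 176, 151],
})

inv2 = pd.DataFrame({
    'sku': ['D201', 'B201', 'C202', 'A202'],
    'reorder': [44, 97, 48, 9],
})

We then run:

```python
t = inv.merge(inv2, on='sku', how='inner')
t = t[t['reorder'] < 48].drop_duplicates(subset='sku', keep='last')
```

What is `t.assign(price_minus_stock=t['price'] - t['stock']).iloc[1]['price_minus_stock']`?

-325

merge on 'sku' (how='inner') → 6 rows:
    sku  stock  price  reorder
0  A202    405    125        9
1  D201    374    150       44
2  C202    302    199       48
3  A202    472    172        9
4  B201    228    176       97
5  A202    476    151        9
filter rows where reorder < 48:
    sku  stock  price  reorder
0  A202    405    125        9
1  D201    374    150       44
3  A202    472    172        9
5  A202    476    151        9
drop duplicate sku (keep=last):
    sku  stock  price  reorder
1  D201    374    150       44
5  A202    476    151        9
add column price_minus_stock = t['price'] - t['stock']:
    sku  stock  price  reorder  price_minus_stock
1  D201    374    150       44               -224
5  A202    476    151        9               -325
Finally, value at position 1, column 'price_minus_stock' = -325.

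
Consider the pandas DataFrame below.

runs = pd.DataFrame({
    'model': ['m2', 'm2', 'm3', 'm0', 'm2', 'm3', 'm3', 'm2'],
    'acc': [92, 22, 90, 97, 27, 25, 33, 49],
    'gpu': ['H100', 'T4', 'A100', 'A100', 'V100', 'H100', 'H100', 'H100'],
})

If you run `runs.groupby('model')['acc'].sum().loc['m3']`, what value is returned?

group by model, sum of acc:
model
m0     97
m2    190
m3    148
Name: acc, dtype: int64
Finally, value at index 'm3' = 148.

148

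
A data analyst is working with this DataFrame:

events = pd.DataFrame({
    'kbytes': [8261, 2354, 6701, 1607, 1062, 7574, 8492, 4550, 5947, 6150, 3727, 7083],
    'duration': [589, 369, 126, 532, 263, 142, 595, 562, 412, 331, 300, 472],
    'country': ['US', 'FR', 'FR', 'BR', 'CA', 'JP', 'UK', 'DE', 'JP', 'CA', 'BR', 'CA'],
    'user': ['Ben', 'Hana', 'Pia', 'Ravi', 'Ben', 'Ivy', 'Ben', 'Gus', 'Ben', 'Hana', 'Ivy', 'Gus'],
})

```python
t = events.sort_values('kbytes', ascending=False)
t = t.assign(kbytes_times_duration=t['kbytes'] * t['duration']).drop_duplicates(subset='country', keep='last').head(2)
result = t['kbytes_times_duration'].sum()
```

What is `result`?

sort by kbytes descending:
    kbytes  duration country  user
6     8492       595      UK   Ben
0     8261       589      US   Ben
5     7574       142      JP   Ivy
11    7083       472      CA   Gus
2     6701       126      FR   Pia
9     6150       331      CA  Hana
8     5947       412      JP   Ben
7     4550       562      DE   Gus
10    3727       300      BR   Ivy
1     2354       369      FR  Hana
3     1607       532      BR  Ravi
4     1062       263      CA   Ben
add column kbytes_times_duration = t['kbytes'] * t['duration']:
    kbytes  duration country  user  kbytes_times_duration
6     8492       595      UK   Ben                5052740
0     8261       589      US   Ben                4865729
5     7574       142      JP   Ivy                1075508
11    7083       472      CA   Gus                3343176
2     6701       126      FR   Pia                 844326
9     6150       331      CA  Hana                2035650
8     5947       412      JP   Ben                2450164
7     4550       562      DE   Gus                2557100
10    3727       300      BR   Ivy                1118100
1     2354       369      FR  Hana                 868626
3     1607       532      BR  Ravi                 854924
4     1062       263      CA   Ben                 279306
drop duplicate country (keep=last):
   kbytes  duration country  user  kbytes_times_duration
6    8492       595      UK   Ben                5052740
0    8261       589      US   Ben                4865729
8    5947       412      JP   Ben                2450164
7    4550       562      DE   Gus                2557100
1    2354       369      FR  Hana                 868626
3    1607       532      BR  Ravi                 854924
4    1062       263      CA   Ben                 279306
take first 2 rows:
   kbytes  duration country user  kbytes_times_duration
6    8492       595      UK  Ben                5052740
0    8261       589      US  Ben                4865729
So sum() = 9918469.

9918469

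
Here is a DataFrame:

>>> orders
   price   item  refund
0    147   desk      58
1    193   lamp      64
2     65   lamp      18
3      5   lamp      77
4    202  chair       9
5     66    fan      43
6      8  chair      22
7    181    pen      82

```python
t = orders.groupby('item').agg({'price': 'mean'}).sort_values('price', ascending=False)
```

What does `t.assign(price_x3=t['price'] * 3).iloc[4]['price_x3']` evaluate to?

198.0

group by item, mean of price:
            price
item             
chair  105.000000
desk   147.000000
fan     66.000000
lamp    87.666667
pen    181.000000
sort by price descending:
            price
item             
pen    181.000000
desk   147.000000
chair  105.000000
lamp    87.666667
fan     66.000000
add column price_x3 = t['price'] * 3:
            price  price_x3
item                       
pen    181.000000     543.0
desk   147.000000     441.0
chair  105.000000     315.0
lamp    87.666667     263.0
fan     66.000000     198.0
Reading off the value at position 4, column 'price_x3', we get 198.0.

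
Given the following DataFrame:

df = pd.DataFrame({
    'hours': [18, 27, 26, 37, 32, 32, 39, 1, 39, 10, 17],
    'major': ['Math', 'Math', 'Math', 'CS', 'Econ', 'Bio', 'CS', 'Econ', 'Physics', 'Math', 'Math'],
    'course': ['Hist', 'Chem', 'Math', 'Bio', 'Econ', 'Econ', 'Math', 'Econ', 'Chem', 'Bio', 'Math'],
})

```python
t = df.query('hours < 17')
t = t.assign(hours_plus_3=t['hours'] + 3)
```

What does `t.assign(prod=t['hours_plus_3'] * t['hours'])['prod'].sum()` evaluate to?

134

filter rows where hours < 17:
   hours major course
7      1  Econ   Econ
9     10  Math    Bio
add column hours_plus_3 = t['hours'] + 3:
   hours major course  hours_plus_3
7      1  Econ   Econ             4
9     10  Math    Bio            13
add column prod = t['hours_plus_3'] * t['hours']:
   hours major course  hours_plus_3  prod
7      1  Econ   Econ             4     4
9     10  Math    Bio            13   130
Reading off the sum of column 'prod', we get 134.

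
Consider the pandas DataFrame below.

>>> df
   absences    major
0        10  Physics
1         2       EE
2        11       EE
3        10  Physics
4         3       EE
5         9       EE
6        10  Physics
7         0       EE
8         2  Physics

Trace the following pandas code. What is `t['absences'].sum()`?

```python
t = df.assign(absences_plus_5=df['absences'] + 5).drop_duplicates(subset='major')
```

add column absences_plus_5 = df['absences'] + 5:
   absences    major  absences_plus_5
0        10  Physics               15
1         2       EE                7
2        11       EE               16
3        10  Physics               15
4         3       EE                8
5         9       EE               14
6        10  Physics               15
7         0       EE                5
8         2  Physics                7
drop duplicate major (keep=first):
   absences    major  absences_plus_5
0        10  Physics               15
1         2       EE                7

12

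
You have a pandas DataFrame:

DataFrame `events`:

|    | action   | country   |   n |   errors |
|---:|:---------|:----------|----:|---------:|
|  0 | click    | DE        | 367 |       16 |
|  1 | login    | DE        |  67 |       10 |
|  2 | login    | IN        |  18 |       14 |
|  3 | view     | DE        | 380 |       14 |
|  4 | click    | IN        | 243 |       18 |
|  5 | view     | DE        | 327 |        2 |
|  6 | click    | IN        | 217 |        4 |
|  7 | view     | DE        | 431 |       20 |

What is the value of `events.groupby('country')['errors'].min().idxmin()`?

group by country, min of errors:
country
DE    2
IN    4
Name: errors, dtype: int64
So idxmin() = DE.

DE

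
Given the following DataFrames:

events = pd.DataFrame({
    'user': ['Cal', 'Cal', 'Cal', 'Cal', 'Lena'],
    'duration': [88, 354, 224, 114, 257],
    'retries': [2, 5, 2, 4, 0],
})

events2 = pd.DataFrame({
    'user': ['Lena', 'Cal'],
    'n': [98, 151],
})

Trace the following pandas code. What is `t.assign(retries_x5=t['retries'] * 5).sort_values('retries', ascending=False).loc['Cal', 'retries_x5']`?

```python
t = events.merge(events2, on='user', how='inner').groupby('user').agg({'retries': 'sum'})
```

65

merge on 'user' (how='inner') → 5 rows:
   user  duration  retries    n
0   Cal        88        2  151
1   Cal       354        5  151
2   Cal       224        2  151
3   Cal       114        4  151
4  Lena       257        0   98
group by user, sum of retries:
      retries
user         
Cal        13
Lena        0
add column retries_x5 = t['retries'] * 5:
      retries  retries_x5
user                     
Cal        13          65
Lena        0           0
sort by retries descending:
      retries  retries_x5
user                     
Cal        13          65
Lena        0           0
So loc['Cal', 'retries_x5'] = 65.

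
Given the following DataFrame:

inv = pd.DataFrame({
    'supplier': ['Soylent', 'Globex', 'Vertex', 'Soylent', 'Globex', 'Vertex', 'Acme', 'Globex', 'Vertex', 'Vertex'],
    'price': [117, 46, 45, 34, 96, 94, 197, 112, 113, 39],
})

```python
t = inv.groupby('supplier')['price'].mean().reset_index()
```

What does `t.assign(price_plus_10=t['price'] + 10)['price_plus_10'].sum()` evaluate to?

group by supplier, mean of price:
supplier
Acme       197.000000
Globex      84.666667
Soylent     75.500000
Vertex      72.750000
Name: price, dtype: float64
reset_index():
  supplier       price
0     Acme  197.000000
1   Globex   84.666667
2  Soylent   75.500000
3   Vertex   72.750000
add column price_plus_10 = t['price'] + 10:
  supplier       price  price_plus_10
0     Acme  197.000000     207.000000
1   Globex   84.666667      94.666667
2  Soylent   75.500000      85.500000
3   Vertex   72.750000      82.750000
sum of column 'price_plus_10' → 469.916666667

469.916666667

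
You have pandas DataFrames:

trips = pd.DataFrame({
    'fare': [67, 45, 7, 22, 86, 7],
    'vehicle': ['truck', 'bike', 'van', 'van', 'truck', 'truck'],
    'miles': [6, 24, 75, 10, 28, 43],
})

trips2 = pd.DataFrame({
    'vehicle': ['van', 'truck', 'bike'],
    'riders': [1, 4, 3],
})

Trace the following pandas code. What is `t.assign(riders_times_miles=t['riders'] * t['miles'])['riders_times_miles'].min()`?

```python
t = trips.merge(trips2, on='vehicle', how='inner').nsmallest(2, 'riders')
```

10

merge on 'vehicle' (how='inner') → 6 rows:
   fare vehicle  miles  riders
0    67   truck      6       4
1    45    bike     24       3
2     7     van     75       1
3    22     van     10       1
4    86   truck     28       4
5     7   truck     43       4
take 2 rows with smallest riders:
   fare vehicle  miles  riders
2     7     van     75       1
3    22     van     10       1
add column riders_times_miles = t['riders'] * t['miles']:
   fare vehicle  miles  riders  riders_times_miles
2     7     van     75       1                  75
3    22     van     10       1                  10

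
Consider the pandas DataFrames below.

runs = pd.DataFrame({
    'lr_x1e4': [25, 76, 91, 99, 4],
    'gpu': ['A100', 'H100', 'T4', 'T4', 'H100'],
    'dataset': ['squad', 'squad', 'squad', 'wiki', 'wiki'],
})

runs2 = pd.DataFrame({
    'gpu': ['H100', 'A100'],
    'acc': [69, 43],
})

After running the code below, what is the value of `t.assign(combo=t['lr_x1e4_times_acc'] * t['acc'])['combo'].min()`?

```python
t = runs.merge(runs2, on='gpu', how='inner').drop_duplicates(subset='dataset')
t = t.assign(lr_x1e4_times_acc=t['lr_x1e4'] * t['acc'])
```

19044

merge on 'gpu' (how='inner') → 3 rows:
   lr_x1e4   gpu dataset  acc
0       25  A100   squad   43
1       76  H100   squad   69
2        4  H100    wiki   69
drop duplicate dataset (keep=first):
   lr_x1e4   gpu dataset  acc
0       25  A100   squad   43
2        4  H100    wiki   69
add column lr_x1e4_times_acc = t['lr_x1e4'] * t['acc']:
   lr_x1e4   gpu dataset  acc  lr_x1e4_times_acc
0       25  A100   squad   43               1075
2        4  H100    wiki   69                276
add column combo = t['lr_x1e4_times_acc'] * t['acc']:
   lr_x1e4   gpu dataset  acc  lr_x1e4_times_acc  combo
0       25  A100   squad   43               1075  46225
2        4  H100    wiki   69                276  19044
The min of column 'combo' is 19044.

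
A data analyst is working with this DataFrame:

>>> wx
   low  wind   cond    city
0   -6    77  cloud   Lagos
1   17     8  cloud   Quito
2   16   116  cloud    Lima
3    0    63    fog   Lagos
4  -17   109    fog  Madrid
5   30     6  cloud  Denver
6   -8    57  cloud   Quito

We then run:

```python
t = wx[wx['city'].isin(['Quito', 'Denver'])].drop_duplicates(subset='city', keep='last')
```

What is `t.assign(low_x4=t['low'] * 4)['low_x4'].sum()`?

filter rows where city in ['Quito', 'Denver']:
   low  wind   cond    city
1   17     8  cloud   Quito
5   30     6  cloud  Denver
6   -8    57  cloud   Quito
drop duplicate city (keep=last):
   low  wind   cond    city
5   30     6  cloud  Denver
6   -8    57  cloud   Quito
add column low_x4 = t['low'] * 4:
   low  wind   cond    city  low_x4
5   30     6  cloud  Denver     120
6   -8    57  cloud   Quito     -32
Then the sum of column 'low_x4': 88

88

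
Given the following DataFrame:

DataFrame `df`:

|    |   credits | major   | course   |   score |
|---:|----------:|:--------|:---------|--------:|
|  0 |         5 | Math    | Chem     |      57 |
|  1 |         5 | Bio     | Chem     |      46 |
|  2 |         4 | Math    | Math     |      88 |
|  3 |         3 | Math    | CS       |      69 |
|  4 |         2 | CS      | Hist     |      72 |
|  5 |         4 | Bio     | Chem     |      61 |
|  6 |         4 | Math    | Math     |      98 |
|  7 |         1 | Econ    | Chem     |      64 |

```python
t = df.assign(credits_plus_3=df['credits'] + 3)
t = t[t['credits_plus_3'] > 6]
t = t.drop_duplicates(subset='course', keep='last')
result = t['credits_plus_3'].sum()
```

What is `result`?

14

add column credits_plus_3 = df['credits'] + 3:
   credits major course  score  credits_plus_3
0        5  Math   Chem     57               8
1        5   Bio   Chem     46               8
2        4  Math   Math     88               7
3        3  Math     CS     69               6
4        2    CS   Hist     72               5
5        4   Bio   Chem     61               7
6        4  Math   Math     98               7
7        1  Econ   Chem     64               4
filter rows where credits_plus_3 > 6:
   credits major course  score  credits_plus_3
0        5  Math   Chem     57               8
1        5   Bio   Chem     46               8
2        4  Math   Math     88               7
5        4   Bio   Chem     61               7
6        4  Math   Math     98               7
drop duplicate course (keep=last):
   credits major course  score  credits_plus_3
5        4   Bio   Chem     61               7
6        4  Math   Math     98               7
Taking the sum of column 'credits_plus_3' gives 14.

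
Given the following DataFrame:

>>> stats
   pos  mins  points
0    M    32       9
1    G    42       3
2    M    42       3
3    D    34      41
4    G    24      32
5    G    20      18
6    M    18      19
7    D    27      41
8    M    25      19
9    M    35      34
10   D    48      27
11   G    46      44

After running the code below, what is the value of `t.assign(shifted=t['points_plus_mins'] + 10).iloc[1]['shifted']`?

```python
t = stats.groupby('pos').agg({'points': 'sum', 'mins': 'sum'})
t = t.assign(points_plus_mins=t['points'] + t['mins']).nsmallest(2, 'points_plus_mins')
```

group by pos: sum(points), sum(mins):
     points  mins
pos              
D       109   109
G        97   132
M        84   152
add column points_plus_mins = t['points'] + t['mins']:
     points  mins  points_plus_mins
pos                                
D       109   109               218
G        97   132               229
M        84   152               236
take 2 rows with smallest points_plus_mins:
     points  mins  points_plus_mins
pos                                
D       109   109               218
G        97   132               229
add column shifted = t['points_plus_mins'] + 10:
     points  mins  points_plus_mins  shifted
pos                                         
D       109   109               218      228
G        97   132               229      239
So iloc[1]['shifted'] = 239.

239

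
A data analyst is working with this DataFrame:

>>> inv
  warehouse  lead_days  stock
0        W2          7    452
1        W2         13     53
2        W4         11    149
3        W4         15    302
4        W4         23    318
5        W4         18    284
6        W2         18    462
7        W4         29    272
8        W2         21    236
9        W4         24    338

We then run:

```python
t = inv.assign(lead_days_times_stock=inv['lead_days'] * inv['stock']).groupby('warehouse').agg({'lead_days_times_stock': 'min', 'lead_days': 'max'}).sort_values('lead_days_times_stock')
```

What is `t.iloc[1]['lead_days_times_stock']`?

1639

add column lead_days_times_stock = inv['lead_days'] * inv['stock']:
  warehouse  lead_days  stock  lead_days_times_stock
0        W2          7    452                   3164
1        W2         13     53                    689
2        W4         11    149                   1639
3        W4         15    302                   4530
4        W4         23    318                   7314
5        W4         18    284                   5112
6        W2         18    462                   8316
7        W4         29    272                   7888
8        W2         21    236                   4956
9        W4         24    338                   8112
group by warehouse: min(lead_days_times_stock), max(lead_days):
           lead_days_times_stock  lead_days
warehouse                                  
W2                           689         21
W4                          1639         29
sort by lead_days_times_stock:
           lead_days_times_stock  lead_days
warehouse                                  
W2                           689         21
W4                          1639         29
Reading off the value at position 1, column 'lead_days_times_stock', we get 1639.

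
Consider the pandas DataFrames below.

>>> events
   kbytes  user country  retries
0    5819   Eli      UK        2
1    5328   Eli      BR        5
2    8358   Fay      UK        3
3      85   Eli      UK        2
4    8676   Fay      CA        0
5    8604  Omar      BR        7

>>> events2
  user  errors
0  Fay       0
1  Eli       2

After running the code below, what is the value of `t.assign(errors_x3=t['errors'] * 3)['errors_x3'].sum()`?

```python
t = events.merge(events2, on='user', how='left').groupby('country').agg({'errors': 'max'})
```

merge on 'user' (how='left') → 6 rows:
   kbytes  user country  retries  errors
0    5819   Eli      UK        2     2.0
1    5328   Eli      BR        5     2.0
2    8358   Fay      UK        3     0.0
3      85   Eli      UK        2     2.0
4    8676   Fay      CA        0     0.0
5    8604  Omar      BR        7     NaN
group by country, max of errors:
         errors
country        
BR          2.0
CA          0.0
UK          2.0
add column errors_x3 = t['errors'] * 3:
         errors  errors_x3
country                   
BR          2.0        6.0
CA          0.0        0.0
UK          2.0        6.0

12.0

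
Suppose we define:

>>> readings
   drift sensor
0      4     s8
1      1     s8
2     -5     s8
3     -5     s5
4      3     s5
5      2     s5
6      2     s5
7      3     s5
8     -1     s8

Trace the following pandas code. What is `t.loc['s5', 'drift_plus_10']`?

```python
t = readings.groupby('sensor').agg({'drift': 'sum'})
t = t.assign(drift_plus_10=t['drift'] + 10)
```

group by sensor, sum of drift:
        drift
sensor       
s5          5
s8         -1
add column drift_plus_10 = t['drift'] + 10:
        drift  drift_plus_10
sensor                      
s5          5             15
s8         -1              9

15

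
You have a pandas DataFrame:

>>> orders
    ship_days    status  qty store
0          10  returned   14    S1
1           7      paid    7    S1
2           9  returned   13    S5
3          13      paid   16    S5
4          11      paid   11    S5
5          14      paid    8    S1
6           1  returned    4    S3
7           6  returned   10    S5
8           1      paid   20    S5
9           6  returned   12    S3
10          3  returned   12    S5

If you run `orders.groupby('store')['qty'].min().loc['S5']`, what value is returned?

10

group by store, min of qty:
store
S1     7
S3     4
S5    10
Name: qty, dtype: int64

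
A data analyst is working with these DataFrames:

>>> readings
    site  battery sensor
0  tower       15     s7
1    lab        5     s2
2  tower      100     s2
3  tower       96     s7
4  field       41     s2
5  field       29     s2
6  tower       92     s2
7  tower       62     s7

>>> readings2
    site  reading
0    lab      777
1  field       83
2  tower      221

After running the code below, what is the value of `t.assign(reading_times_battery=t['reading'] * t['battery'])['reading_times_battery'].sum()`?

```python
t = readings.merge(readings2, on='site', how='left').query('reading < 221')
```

5810

merge on 'site' (how='left') → 8 rows:
    site  battery sensor  reading
0  tower       15     s7      221
1    lab        5     s2      777
2  tower      100     s2      221
3  tower       96     s7      221
4  field       41     s2       83
5  field       29     s2       83
6  tower       92     s2      221
7  tower       62     s7      221
filter rows where reading < 221:
    site  battery sensor  reading
4  field       41     s2       83
5  field       29     s2       83
add column reading_times_battery = t['reading'] * t['battery']:
    site  battery sensor  reading  reading_times_battery
4  field       41     s2       83                   3403
5  field       29     s2       83                   2407
Then the sum of column 'reading_times_battery': 5810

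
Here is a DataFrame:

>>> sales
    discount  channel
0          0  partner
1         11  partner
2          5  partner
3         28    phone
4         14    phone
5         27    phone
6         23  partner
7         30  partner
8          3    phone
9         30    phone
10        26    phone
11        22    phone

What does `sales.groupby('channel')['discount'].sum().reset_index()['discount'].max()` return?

group by channel, sum of discount:
channel
partner     69
phone      150
Name: discount, dtype: int64
reset_index():
   channel  discount
0  partner        69
1    phone       150

150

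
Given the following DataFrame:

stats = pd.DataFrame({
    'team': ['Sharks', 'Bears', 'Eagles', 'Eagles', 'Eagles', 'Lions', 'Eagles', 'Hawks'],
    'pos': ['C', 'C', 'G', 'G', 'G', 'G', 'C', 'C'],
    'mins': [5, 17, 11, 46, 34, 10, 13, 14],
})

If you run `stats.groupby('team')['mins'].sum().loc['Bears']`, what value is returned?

17

group by team, sum of mins:
team
Bears      17
Eagles    104
Hawks      14
Lions      10
Sharks      5
Name: mins, dtype: int64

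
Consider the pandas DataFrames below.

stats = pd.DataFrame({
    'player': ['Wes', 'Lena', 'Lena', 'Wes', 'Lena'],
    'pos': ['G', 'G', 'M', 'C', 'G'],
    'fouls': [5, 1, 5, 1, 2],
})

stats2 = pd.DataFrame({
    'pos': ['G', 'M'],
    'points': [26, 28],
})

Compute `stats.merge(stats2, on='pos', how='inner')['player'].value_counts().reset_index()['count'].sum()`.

merge on 'pos' (how='inner') → 4 rows:
  player pos  fouls  points
0    Wes   G      5      26
1   Lena   G      1      26
2   Lena   M      5      28
3   Lena   G      2      26
value_counts of player:
player
Lena    3
Wes     1
Name: count, dtype: int64
reset_index():
  player  count
0   Lena      3
1    Wes      1
Finally, sum of column 'count' = 4.

4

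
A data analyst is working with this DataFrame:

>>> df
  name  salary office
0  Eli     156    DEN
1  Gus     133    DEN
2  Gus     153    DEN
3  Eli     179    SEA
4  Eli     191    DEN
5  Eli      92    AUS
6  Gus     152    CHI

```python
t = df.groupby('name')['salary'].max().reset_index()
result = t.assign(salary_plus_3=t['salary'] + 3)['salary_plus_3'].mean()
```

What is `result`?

group by name, max of salary:
name
Eli    191
Gus    153
Name: salary, dtype: int64
reset_index():
  name  salary
0  Eli     191
1  Gus     153
add column salary_plus_3 = t['salary'] + 3:
  name  salary  salary_plus_3
0  Eli     191            194
1  Gus     153            156
Finally, mean of column 'salary_plus_3' = 175.0.

175.0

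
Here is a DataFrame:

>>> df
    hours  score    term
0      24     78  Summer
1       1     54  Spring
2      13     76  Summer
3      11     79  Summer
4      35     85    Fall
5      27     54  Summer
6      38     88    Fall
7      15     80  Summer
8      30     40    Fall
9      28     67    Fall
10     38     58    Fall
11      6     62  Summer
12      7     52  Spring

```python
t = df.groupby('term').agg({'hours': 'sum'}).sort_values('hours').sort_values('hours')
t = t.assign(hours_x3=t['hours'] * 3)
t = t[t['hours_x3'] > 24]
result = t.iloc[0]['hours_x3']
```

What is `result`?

288

group by term, sum of hours:
        hours
term         
Fall      169
Spring      8
Summer     96
sort by hours:
        hours
term         
Spring      8
Summer     96
Fall      169
sort by hours:
        hours
term         
Spring      8
Summer     96
Fall      169
add column hours_x3 = t['hours'] * 3:
        hours  hours_x3
term                   
Spring      8        24
Summer     96       288
Fall      169       507
filter rows where hours_x3 > 24:
        hours  hours_x3
term                   
Summer     96       288
Fall      169       507
Finally, value at position 0, column 'hours_x3' = 288.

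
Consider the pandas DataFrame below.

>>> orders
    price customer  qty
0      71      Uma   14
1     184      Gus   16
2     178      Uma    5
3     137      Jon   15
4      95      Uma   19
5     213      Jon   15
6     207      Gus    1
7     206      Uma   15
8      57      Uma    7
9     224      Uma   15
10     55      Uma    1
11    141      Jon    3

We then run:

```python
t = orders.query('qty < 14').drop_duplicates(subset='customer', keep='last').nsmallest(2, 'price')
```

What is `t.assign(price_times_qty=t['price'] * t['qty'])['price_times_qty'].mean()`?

filter rows where qty < 14:
    price customer  qty
2     178      Uma    5
6     207      Gus    1
8      57      Uma    7
10     55      Uma    1
11    141      Jon    3
drop duplicate customer (keep=last):
    price customer  qty
6     207      Gus    1
10     55      Uma    1
11    141      Jon    3
take 2 rows with smallest price:
    price customer  qty
10     55      Uma    1
11    141      Jon    3
add column price_times_qty = t['price'] * t['qty']:
    price customer  qty  price_times_qty
10     55      Uma    1               55
11    141      Jon    3              423

239.0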